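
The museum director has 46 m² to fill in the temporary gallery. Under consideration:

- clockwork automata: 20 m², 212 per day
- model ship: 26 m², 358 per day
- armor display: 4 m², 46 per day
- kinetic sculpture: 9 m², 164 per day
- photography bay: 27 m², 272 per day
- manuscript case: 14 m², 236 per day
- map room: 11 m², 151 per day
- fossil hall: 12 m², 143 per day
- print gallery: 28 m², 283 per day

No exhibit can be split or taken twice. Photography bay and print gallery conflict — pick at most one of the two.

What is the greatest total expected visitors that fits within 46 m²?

694

By expected visitors per m²: kinetic sculpture 18.22, manuscript case 16.86, model ship 13.77 lead.
Taking kinetic sculpture + manuscript case + map room + fossil hall: 46 m² used, 694 in expected visitors.
The closest alternative, model ship + kinetic sculpture + map room, reaches only 673.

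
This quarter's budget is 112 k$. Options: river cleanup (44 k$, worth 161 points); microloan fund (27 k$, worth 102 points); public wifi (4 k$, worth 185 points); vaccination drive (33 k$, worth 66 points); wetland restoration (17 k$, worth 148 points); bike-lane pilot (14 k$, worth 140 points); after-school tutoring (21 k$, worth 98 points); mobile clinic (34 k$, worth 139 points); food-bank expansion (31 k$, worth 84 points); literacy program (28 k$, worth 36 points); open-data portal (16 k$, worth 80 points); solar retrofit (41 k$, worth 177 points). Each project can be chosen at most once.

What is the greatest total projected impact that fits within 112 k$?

A density-first pass picks public wifi + wetland restoration + bike-lane pilot + after-school tutoring + mobile clinic + open-data portal — 790 at 106 k$.
Dropping after-school tutoring frees 21 k$; slotting in microloan fund (27 k$) lifts the total to 794 at 112 k$.
Every other selection either busts 112 k$ or fails to beat 794.

794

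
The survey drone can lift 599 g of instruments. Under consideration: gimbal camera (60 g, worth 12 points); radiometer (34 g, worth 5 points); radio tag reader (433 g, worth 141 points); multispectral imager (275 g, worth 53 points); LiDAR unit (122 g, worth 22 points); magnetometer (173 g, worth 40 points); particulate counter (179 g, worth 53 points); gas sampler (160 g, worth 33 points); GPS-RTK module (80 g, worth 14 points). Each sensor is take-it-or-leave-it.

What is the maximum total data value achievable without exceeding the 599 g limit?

174

By data value per g: radio tag reader 0.33, particulate counter 0.30, magnetometer 0.23 lead.
Radio tag reader + gas sampler uses 593 of the 599 g and totals 174.
Every other selection either busts 599 g or fails to beat 174.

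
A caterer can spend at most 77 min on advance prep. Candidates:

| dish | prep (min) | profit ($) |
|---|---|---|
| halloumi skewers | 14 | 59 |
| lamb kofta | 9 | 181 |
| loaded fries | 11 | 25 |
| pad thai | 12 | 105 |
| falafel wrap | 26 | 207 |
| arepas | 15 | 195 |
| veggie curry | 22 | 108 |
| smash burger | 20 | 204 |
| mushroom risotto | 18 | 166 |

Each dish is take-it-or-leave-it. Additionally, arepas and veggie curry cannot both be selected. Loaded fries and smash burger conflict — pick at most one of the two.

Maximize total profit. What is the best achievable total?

851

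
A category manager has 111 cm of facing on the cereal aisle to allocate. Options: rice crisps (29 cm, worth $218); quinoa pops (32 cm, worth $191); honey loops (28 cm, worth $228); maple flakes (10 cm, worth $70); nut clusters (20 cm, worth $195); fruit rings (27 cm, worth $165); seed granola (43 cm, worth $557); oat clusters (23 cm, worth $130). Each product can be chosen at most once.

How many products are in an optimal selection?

Optimal total is 1073.
rice crisps + honey loops + maple flakes + seed granola hits 1073 at 110 cm.
Every optimal selection uses 4 products.

4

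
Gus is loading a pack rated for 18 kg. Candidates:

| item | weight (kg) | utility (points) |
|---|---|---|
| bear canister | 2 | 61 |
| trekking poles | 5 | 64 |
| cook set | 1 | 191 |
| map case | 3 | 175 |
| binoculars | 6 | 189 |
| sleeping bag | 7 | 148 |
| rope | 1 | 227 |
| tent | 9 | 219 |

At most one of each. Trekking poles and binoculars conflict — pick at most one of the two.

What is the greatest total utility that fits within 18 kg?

930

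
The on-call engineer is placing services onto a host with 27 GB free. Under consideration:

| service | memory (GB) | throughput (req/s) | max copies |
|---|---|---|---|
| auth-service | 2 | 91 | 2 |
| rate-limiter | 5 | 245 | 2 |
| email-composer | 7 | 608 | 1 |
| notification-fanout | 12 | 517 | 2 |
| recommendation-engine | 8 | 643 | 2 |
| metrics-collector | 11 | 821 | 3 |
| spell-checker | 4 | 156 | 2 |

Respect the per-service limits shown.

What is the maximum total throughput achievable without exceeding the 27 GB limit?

2107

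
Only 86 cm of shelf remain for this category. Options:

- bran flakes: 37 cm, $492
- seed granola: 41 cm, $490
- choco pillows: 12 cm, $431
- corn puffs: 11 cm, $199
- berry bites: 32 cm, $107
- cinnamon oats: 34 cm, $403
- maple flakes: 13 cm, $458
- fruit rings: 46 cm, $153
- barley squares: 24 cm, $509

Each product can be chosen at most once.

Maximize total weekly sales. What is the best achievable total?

1890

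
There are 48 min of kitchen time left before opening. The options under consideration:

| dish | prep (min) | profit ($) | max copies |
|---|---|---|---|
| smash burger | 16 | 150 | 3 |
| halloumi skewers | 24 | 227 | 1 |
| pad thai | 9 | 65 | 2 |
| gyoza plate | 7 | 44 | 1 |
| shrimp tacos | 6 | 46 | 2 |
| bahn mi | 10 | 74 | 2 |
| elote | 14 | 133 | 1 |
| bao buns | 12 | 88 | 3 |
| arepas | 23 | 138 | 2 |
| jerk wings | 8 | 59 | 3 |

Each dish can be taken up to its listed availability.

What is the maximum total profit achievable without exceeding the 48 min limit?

450

Filling by ratio: halloumi skewers + shrimp tacos + elote for 406, with 4 min left unused.
The 44 min tied up in halloumi skewers and shrimp tacos and elote is better spent on 3×smash burger — total rises to 450 (48 min).
That's the maximum — no swap from here does better than 450.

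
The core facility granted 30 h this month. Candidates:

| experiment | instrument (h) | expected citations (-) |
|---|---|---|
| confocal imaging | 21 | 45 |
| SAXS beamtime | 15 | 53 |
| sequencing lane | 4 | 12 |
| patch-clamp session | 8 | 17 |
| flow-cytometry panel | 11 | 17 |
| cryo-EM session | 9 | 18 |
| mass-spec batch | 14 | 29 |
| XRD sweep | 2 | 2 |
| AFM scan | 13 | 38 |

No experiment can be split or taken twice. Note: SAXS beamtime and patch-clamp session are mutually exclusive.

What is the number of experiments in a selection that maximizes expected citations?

3

The maximum expected citations within 30 h is 93.
SAXS beamtime + XRD sweep + AFM scan hits 93 at 30 h.
Any selection reaching 93 contains exactly 3 experiments.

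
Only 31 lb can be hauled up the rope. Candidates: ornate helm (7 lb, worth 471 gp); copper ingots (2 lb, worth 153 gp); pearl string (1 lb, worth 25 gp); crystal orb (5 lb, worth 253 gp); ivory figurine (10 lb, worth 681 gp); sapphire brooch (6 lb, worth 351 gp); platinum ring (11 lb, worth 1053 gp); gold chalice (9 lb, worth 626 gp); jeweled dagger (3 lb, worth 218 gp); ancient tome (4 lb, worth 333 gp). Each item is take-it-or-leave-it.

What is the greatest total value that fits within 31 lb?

2483

Filling by ratio: copper ingots + pearl string + platinum ring + gold chalice + jeweled dagger + ancient tome for 2408, with 1 lb left unused.
Dropping copper ingots and pearl string and jeweled dagger frees 6 lb; slotting in ornate helm (7 lb) lifts the total to 2483 at 31 lb.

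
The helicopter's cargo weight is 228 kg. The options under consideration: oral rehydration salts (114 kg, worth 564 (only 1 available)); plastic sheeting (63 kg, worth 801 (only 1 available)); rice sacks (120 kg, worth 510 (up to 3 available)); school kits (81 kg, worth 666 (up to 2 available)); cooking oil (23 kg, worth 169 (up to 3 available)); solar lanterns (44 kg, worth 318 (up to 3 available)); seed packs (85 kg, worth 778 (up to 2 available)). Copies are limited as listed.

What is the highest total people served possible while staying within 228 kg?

2133

By people served per kg: plastic sheeting 12.71, seed packs 9.15, school kits 8.22, cooking oil 7.35 lead.
Filling by ratio: plastic sheeting + 3×cooking oil + seed packs for 2086, with 11 kg left unused.
The 154 kg tied up in 3×cooking oil and seed packs is better spent on 2×school kits — total rises to 2133 (225 kg).
The spare 3 kg is too small for any remaining supply, and no exchange beats 2133.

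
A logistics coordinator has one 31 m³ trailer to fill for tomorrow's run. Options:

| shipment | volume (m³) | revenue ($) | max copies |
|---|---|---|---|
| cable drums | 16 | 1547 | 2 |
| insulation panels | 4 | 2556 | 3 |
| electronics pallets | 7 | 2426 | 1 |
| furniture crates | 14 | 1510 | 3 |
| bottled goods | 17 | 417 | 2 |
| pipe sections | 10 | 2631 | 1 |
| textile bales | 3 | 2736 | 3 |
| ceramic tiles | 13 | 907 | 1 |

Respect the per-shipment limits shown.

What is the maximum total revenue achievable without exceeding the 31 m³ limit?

Ranking by ratio (revenue/m³): textile bales 912.00, insulation panels 639.00, electronics pallets 346.57, pipe sections 263.10.
Taking the top-ratio shipments first gives 3×insulation panels + electronics pallets + 3×textile bales for 18302 (28 m³).
The 7 m³ tied up in electronics pallets is better spent on pipe sections — total rises to 18507 (31 m³).
No other feasible combination exceeds 18507.

18507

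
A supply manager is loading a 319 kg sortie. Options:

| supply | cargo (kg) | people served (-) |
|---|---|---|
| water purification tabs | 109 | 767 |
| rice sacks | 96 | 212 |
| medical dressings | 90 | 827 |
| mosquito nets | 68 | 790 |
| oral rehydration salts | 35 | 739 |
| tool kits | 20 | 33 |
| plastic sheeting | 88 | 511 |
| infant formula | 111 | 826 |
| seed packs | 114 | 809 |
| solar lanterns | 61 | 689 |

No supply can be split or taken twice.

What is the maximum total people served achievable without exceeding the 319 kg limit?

3182

A density-first pass picks medical dressings + mosquito nets + oral rehydration salts + tool kits + solar lanterns — 3078 at 274 kg.
Dropping tool kits and solar lanterns frees 81 kg; slotting in infant formula (111 kg) lifts the total to 3182 at 304 kg.
Every other selection either busts 319 kg or fails to beat 3182.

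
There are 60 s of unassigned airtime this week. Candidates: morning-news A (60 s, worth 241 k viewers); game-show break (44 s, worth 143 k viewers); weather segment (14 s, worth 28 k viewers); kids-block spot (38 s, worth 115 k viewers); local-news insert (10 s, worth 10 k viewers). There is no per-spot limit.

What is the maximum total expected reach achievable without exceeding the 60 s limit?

Taking morning-news A: 60 s used, 241 in expected reach.

241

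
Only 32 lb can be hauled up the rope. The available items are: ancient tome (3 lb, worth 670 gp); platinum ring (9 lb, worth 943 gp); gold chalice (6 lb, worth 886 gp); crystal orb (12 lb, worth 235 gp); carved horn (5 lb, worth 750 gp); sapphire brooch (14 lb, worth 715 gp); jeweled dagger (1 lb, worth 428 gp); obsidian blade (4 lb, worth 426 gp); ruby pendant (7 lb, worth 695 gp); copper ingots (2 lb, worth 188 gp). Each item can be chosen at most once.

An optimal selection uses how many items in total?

Best achievable value is 4372.
ancient tome + platinum ring + gold chalice + carved horn + jeweled dagger + ruby pendant hits 4372 at 31 lb.
Any selection reaching 4372 contains exactly 6 items.

6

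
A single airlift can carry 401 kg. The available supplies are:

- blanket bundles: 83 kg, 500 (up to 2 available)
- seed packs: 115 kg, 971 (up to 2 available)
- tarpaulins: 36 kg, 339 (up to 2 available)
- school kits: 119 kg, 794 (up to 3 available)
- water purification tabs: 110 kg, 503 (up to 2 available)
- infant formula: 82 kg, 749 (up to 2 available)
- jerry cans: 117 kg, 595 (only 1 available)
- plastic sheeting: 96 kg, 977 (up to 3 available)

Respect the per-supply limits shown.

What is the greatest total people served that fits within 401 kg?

Ranking by ratio (people served/kg): plastic sheeting 10.18, tarpaulins 9.42, infant formula 9.13, seed packs 8.44.
A density-first pass picks 2×tarpaulins + 3×plastic sheeting — 3609 at 360 kg.
The 132 kg tied up in tarpaulins and plastic sheeting is better spent on 2×infant formula — total rises to 3791 (392 kg).
No other feasible combination exceeds 3791.

3791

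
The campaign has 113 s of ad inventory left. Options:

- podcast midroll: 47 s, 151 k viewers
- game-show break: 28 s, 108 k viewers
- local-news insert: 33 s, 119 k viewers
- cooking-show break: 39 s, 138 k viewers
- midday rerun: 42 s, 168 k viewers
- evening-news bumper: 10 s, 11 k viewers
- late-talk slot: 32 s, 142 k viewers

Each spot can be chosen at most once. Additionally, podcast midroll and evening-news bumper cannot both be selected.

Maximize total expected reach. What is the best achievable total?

448

The ratio heuristic lands on game-show break + midday rerun + evening-news bumper + late-talk slot (429) but leaves 1 s idle.
Replace game-show break and evening-news bumper with cooking-show break: the trade gains 19 net, giving 448 at 113 s.
Runner-up local-news insert + midday rerun + late-talk slot tops out at 429.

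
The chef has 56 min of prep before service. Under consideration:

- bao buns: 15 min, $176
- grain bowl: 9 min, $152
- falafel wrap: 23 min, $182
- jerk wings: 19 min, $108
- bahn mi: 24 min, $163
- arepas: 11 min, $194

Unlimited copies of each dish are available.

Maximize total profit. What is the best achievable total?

970

Ranking by ratio (profit/min): arepas 17.64, grain bowl 16.89, bao buns 11.73.
5×arepas uses 55 of the 56 min and totals 970.
Every other selection either busts 56 min or fails to beat 970.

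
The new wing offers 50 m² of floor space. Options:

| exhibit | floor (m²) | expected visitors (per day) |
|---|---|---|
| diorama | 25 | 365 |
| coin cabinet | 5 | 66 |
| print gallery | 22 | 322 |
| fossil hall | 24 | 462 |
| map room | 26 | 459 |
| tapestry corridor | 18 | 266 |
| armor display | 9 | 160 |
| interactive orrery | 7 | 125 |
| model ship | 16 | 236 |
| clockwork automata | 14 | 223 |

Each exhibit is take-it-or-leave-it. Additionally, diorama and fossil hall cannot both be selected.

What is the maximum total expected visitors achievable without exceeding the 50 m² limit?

Density check — fossil hall 19.25, interactive orrery 17.86, armor display 17.78, map room 17.65 are the best per m².
Filling by ratio: coin cabinet + fossil hall + armor display + interactive orrery for 813, with 5 m² left unused.
Dropping coin cabinet and armor display and interactive orrery frees 21 m²; slotting in map room (26 m²) lifts the total to 921 at 50 m².

921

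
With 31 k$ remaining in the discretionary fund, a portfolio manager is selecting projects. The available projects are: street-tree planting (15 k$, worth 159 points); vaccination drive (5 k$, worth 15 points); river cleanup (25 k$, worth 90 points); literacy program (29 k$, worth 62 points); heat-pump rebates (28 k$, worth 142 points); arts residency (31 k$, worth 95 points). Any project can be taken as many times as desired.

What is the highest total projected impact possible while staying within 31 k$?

318

Best packing: 2×street-tree planting — 30 k$, 318 total.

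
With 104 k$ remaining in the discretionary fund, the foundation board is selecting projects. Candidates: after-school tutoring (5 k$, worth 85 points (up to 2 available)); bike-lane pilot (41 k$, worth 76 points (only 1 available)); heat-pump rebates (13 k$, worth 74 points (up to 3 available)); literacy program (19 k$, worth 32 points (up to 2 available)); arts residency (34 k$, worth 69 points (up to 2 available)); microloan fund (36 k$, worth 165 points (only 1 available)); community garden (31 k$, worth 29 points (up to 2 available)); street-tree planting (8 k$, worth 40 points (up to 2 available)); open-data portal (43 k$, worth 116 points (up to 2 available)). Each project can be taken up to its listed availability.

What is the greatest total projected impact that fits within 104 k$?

Taking 2×after-school tutoring + 3×heat-pump rebates + microloan fund + 2×street-tree planting: 101 k$ used, 637 in projected impact.

637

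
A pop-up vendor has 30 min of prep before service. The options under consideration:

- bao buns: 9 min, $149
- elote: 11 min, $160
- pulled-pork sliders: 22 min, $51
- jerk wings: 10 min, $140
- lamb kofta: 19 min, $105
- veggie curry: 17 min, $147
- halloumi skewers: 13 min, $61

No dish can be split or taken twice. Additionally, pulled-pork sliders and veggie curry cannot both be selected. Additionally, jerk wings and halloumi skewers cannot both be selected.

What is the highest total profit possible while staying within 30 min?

449

Taking bao buns + elote + jerk wings: 30 min used, 449 in profit.
Nothing else feasible within 30 min beats 449.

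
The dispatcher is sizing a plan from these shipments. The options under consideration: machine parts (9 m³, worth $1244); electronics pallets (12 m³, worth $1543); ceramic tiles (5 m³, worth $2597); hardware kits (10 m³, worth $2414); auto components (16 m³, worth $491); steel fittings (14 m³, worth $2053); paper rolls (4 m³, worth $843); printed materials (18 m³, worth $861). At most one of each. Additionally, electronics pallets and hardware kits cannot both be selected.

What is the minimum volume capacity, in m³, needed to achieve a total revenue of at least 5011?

Minimise m³ subject to total revenue ≥ 5011.
ceramic tiles + hardware kits: 5011 revenue at 15 m³.
No combination under 15 m³ hits 5011.

15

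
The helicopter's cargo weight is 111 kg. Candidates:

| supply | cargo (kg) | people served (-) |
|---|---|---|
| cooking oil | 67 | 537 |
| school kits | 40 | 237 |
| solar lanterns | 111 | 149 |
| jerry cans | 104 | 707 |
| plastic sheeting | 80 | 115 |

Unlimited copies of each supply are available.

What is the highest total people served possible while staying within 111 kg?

774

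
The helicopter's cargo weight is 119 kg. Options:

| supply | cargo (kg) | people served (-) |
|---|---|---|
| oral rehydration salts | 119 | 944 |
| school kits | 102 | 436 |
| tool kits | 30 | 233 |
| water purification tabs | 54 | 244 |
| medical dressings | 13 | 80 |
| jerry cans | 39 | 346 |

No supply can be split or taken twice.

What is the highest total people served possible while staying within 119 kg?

944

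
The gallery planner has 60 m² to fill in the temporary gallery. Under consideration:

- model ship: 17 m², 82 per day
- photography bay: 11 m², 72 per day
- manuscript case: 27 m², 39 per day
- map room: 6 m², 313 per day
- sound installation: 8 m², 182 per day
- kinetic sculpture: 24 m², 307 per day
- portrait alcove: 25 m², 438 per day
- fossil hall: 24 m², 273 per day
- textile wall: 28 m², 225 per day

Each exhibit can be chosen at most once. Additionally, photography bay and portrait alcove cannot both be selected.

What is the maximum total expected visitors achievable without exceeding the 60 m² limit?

Taking map room + kinetic sculpture + portrait alcove: 55 m² used, 1058 in expected visitors.

1058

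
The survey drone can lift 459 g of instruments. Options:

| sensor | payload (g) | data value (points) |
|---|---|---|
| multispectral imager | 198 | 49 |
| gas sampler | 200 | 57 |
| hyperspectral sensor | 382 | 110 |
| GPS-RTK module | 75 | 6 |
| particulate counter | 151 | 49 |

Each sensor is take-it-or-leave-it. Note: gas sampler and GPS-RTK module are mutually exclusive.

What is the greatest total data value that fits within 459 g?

Taking hyperspectral sensor + GPS-RTK module: 457 g used, 116 in data value.

116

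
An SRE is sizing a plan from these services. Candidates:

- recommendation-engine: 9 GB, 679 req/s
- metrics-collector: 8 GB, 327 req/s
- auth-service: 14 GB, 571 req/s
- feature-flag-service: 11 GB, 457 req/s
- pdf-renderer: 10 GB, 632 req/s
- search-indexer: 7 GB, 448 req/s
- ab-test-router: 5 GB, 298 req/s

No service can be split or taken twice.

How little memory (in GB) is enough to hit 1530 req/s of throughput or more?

24

Minimise GB subject to total throughput ≥ 1530.
Taking recommendation-engine + pdf-renderer + ab-test-router gives 1609 (≥ 1530) for 24 GB.
No combination under 24 GB hits 1530.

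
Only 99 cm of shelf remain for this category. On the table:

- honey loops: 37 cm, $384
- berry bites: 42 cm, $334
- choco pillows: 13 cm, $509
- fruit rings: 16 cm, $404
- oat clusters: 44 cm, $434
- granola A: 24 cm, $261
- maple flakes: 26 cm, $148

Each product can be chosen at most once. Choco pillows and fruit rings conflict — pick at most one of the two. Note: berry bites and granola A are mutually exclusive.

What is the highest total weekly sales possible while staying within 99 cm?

1327

Density check — choco pillows 39.15, fruit rings 25.25, granola A 10.88 are the best per cm.
Best packing: honey loops + choco pillows + oat clusters — 94 cm, 1327 total.
Every other selection either busts 99 cm or breaks a pairing rule or fails to beat 1327.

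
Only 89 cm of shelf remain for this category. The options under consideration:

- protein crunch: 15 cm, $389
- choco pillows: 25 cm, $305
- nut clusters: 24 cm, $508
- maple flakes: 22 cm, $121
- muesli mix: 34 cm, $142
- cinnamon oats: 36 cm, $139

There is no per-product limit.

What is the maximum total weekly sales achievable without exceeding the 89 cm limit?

2064

By weekly sales per cm: protein crunch 25.93, nut clusters 21.17, choco pillows 12.20 lead.
Filling by ratio: 5×protein crunch for 1945, with 14 cm left unused.
Replace protein crunch with nut clusters: the trade gains 119 net, giving 2064 at 84 cm.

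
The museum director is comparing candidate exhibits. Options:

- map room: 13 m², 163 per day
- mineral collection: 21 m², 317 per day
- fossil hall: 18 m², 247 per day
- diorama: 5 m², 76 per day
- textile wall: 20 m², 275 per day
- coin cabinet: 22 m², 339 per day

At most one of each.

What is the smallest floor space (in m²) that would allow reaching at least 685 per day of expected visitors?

47

Look for the lowest-floor combination reaching 685.
diorama + textile wall + coin cabinet: 690 expected visitors at 47 m².
Any bundle with less than 47 m² falls short of 685.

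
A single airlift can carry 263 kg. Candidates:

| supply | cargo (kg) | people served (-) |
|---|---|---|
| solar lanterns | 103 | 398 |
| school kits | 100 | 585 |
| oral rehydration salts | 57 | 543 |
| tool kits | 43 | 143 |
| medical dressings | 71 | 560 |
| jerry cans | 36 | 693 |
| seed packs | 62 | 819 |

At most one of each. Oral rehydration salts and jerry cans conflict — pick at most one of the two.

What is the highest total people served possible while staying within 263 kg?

2240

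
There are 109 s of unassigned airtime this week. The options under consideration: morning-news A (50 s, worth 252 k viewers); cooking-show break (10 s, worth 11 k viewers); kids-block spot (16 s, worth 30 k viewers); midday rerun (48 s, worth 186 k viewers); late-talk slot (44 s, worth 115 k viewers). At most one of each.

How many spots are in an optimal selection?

3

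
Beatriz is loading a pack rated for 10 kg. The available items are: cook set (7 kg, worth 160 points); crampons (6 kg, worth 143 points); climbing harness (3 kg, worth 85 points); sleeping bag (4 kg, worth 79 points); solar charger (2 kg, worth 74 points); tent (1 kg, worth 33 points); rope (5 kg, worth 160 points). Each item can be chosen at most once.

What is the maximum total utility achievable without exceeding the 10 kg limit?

Filling by ratio: solar charger + tent + rope for 267, with 2 kg left unused.
Replace tent with climbing harness: the trade gains 52 net, giving 319 at 10 kg.
Nothing else within 10 kg beats 319.

319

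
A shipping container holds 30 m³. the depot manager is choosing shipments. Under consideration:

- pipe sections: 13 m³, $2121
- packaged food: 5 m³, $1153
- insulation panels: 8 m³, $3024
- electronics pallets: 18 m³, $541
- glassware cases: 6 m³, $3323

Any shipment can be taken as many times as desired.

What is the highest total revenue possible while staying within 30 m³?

16615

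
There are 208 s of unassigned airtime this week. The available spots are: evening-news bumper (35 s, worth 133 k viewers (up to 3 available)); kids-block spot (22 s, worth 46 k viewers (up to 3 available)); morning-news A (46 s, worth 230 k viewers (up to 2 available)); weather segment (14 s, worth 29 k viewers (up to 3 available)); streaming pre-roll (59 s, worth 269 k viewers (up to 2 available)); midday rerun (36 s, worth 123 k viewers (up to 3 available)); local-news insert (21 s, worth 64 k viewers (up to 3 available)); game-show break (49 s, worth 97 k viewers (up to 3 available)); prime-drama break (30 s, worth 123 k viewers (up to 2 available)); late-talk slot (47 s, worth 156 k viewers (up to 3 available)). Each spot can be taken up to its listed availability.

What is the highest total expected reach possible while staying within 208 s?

Density check — morning-news A 5.00, streaming pre-roll 4.56, prime-drama break 4.10, evening-news bumper 3.80 are the best per s.
Greedy by ratio would take 2×morning-news A + streaming pre-roll + local-news insert + prime-drama break: 202 s used, total 916.
Replace prime-drama break with evening-news bumper: the trade gains 10 net, giving 926 at 207 s.
Nothing else within 208 s beats 926.

926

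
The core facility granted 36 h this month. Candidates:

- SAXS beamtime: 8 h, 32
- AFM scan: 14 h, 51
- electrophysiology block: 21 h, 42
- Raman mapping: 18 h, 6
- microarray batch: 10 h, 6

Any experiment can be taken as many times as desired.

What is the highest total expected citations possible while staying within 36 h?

134

Greedy by ratio would take 4×SAXS beamtime: 32 h used, total 128.
The 24 h tied up in 3×SAXS beamtime is better spent on 2×AFM scan — total rises to 134 (36 h).
That's the maximum — no swap from here does better than 134.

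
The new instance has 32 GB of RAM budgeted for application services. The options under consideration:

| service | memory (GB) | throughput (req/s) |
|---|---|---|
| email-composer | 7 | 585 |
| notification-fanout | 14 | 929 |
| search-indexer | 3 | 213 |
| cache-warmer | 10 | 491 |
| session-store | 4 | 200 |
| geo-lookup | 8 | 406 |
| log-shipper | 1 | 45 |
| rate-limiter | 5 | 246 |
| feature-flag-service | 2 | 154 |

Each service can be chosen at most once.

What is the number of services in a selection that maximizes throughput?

Best achievable throughput is 2172.
email-composer + notification-fanout + search-indexer + log-shipper + rate-limiter + feature-flag-service hits 2172 at 32 GB.
All optima have 6 services.

6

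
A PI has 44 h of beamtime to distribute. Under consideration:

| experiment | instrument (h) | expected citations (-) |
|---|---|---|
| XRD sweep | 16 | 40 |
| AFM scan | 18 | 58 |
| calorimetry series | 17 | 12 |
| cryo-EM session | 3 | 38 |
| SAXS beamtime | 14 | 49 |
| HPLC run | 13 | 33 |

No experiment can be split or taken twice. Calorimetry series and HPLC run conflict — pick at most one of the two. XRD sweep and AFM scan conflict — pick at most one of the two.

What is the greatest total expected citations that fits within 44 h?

Best packing: AFM scan + cryo-EM session + SAXS beamtime — 35 h, 145 total.
Next best is AFM scan + cryo-EM session + HPLC run at 129 (34 h) — short by 16.

145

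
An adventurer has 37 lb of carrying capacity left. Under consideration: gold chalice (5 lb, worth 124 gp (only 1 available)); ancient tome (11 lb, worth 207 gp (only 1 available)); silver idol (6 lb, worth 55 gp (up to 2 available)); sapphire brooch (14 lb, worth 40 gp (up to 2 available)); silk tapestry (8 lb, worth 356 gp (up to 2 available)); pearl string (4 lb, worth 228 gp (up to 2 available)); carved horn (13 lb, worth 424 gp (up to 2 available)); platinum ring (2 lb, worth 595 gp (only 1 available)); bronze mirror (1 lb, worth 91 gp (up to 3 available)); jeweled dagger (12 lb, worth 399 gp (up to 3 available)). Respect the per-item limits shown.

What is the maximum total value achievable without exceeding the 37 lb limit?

Taking the top-ratio items first gives gold chalice + 2×silk tapestry + 2×pearl string + platinum ring + 3×bronze mirror for 2160 (34 lb).
Dropping gold chalice and pearl string frees 9 lb; slotting in jeweled dagger (12 lb) lifts the total to 2207 at 37 lb.
Every other selection either busts 37 lb or exceeds an availability limit or fails to beat 2207.

2207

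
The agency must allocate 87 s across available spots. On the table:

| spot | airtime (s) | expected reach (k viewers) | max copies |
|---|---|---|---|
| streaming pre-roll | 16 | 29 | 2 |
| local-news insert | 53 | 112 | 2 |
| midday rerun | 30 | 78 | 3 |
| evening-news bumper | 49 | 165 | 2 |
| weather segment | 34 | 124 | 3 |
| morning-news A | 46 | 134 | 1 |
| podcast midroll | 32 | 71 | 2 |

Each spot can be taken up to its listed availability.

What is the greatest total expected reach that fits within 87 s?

The ratio heuristic lands on streaming pre-roll + 2×weather segment (277) but leaves 3 s idle.
The 50 s tied up in streaming pre-roll and weather segment is better spent on evening-news bumper — total rises to 289 (83 s).
Nothing else within 87 s beats 289.

289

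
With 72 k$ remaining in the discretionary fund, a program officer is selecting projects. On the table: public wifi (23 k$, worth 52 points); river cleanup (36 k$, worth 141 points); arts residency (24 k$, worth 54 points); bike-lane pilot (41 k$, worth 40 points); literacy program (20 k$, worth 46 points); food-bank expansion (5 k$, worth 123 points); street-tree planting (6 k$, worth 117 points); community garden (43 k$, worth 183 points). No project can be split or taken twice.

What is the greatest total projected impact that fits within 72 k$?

Density check — food-bank expansion 24.60, street-tree planting 19.50, community garden 4.26, river cleanup 3.92 are the best per k$.
A density-first pass picks food-bank expansion + street-tree planting + community garden — 423 at 54 k$.
Replace community garden with river cleanup + arts residency: the trade gains 12 net, giving 435 at 71 k$.
Nothing else within 72 k$ beats 435.

435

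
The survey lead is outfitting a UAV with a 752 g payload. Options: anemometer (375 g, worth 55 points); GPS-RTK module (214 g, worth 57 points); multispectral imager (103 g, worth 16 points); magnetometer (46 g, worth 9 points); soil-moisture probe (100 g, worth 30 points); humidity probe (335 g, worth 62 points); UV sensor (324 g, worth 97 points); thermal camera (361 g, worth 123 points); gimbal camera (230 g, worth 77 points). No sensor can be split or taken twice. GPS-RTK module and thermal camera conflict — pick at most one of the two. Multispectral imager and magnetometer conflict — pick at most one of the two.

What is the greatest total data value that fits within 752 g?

239

The ratio ordering already packs tightly: magnetometer + soil-moisture probe + thermal camera + gimbal camera, 737 g, 239.
The closest alternative, soil-moisture probe + thermal camera + gimbal camera, reaches only 230.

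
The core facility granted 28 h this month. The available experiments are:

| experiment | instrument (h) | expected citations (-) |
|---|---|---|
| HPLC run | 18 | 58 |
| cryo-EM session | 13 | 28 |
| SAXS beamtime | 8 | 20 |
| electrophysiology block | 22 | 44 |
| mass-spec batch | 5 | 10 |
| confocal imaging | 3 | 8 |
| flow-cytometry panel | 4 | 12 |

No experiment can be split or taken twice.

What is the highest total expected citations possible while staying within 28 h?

Ranking by ratio (expected citations/h): HPLC run 3.22, flow-cytometry panel 3.00, confocal imaging 2.67.
Greedy by ratio would take HPLC run + confocal imaging + flow-cytometry panel: 25 h used, total 78.
The 3 h tied up in confocal imaging is better spent on mass-spec batch — total rises to 80 (27 h).

80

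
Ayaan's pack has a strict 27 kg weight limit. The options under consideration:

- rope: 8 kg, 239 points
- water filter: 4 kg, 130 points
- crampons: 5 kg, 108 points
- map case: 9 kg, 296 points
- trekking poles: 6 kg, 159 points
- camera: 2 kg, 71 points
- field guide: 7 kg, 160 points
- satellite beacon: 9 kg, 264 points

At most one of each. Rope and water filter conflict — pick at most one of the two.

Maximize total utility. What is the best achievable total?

Rope + map case + satellite beacon uses 26 of the 27 kg and totals 799.
Runner-up water filter + crampons + map case + satellite beacon tops out at 798.

799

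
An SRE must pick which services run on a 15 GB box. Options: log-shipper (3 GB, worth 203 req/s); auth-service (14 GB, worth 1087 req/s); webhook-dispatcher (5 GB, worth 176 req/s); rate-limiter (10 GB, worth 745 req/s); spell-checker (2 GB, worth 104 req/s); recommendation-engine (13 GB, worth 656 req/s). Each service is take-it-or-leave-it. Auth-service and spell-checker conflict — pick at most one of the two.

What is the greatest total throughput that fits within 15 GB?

Auth-service uses 14 of the 15 GB and totals 1087.
The closest alternative, log-shipper + rate-limiter + spell-checker, reaches only 1052.

1087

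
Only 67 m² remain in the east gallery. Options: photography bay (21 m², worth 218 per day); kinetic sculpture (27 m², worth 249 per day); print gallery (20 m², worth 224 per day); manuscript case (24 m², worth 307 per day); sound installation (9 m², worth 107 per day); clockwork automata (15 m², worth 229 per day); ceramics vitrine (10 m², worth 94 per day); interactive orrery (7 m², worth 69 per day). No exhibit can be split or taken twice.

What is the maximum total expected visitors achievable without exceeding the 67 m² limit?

829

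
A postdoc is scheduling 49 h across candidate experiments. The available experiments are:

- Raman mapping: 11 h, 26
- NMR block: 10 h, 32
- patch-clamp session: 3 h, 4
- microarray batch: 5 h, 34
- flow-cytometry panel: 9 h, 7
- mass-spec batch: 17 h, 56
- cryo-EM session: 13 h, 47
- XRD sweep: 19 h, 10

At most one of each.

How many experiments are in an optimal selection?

The maximum expected citations within 49 h is 173.
For example NMR block + patch-clamp session + microarray batch + mass-spec batch + cryo-EM session achieves it, using 48 h.
Any selection reaching 173 contains exactly 5 experiments.

5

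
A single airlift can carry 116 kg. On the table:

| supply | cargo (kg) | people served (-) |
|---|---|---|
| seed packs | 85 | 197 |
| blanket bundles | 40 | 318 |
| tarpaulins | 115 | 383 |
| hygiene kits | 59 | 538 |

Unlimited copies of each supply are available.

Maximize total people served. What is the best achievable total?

The ratio ordering already packs tightly: blanket bundles + hygiene kits, 99 kg, 856.

856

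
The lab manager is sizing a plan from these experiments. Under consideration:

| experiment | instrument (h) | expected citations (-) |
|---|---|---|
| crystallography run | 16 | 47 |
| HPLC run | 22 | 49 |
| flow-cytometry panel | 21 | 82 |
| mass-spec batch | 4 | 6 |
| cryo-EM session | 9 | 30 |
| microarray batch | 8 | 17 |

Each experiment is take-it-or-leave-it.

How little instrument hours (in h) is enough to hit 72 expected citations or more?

21

Look for the lowest-instrument combination reaching 72.
Taking flow-cytometry panel gives 82 (≥ 72) for 21 h.
Any bundle with less than 21 h falls short of 72.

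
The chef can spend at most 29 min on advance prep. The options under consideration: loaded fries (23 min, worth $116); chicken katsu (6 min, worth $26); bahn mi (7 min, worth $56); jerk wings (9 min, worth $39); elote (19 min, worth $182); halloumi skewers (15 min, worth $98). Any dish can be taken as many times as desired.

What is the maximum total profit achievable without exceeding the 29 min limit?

238

Bahn mi + elote uses 26 of the 29 min and totals 238.
Every other selection either busts 29 min or fails to beat 238.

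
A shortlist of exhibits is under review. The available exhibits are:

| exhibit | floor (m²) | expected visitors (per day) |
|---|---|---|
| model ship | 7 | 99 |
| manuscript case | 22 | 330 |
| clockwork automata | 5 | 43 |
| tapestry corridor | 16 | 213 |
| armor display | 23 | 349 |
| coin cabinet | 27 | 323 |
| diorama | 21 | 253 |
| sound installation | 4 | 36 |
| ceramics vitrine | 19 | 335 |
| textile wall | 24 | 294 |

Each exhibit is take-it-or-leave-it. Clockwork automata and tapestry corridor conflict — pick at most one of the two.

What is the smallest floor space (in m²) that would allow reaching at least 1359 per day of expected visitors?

Look for the lowest-floor combination reaching 1359.
model ship + manuscript case + tapestry corridor + armor display + sound installation + ceramics vitrine: 1362 expected visitors at 91 m².
No combination under 91 m² hits 1359.

91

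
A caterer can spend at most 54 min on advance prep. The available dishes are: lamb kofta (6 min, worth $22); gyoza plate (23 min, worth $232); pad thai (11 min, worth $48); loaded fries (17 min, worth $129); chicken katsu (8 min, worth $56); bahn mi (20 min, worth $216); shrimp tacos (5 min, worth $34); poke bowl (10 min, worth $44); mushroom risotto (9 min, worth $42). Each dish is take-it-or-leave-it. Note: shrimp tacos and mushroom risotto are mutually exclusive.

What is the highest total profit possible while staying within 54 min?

504

Density check — bahn mi 10.80, gyoza plate 10.09, loaded fries 7.59, chicken katsu 7.00 are the best per min.
Gyoza plate + chicken katsu + bahn mi uses 51 of the 54 min and totals 504.
Lamb kofta + gyoza plate + bahn mi + shrimp tacos (54 min) also reaches 504 — a tie, but nothing goes higher.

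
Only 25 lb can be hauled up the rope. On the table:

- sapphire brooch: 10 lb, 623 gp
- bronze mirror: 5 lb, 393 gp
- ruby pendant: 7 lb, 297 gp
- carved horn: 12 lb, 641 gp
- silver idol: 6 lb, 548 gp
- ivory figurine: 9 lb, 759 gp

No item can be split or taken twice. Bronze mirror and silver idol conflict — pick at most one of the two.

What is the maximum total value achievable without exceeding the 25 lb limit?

Taking sapphire brooch + silver idol + ivory figurine: 25 lb used, 1930 in value.

1930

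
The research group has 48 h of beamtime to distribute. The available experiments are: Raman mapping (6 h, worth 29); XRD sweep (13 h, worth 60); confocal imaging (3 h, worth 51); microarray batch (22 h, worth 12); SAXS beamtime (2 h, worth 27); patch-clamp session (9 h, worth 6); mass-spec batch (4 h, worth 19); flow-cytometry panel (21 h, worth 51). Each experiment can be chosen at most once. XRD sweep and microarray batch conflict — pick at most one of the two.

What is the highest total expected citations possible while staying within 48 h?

A density-first pass picks Raman mapping + XRD sweep + confocal imaging + SAXS beamtime + patch-clamp session + mass-spec batch — 192 at 37 h.
The 13 h tied up in patch-clamp session and mass-spec batch is better spent on flow-cytometry panel — total rises to 218 (45 h).

218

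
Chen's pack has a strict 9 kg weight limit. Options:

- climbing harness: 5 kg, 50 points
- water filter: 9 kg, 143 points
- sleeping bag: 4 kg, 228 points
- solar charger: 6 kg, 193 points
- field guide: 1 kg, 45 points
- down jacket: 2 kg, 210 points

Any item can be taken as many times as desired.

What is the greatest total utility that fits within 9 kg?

Field guide + 4×down jacket uses 9 of the 9 kg and totals 885.
Nothing else within 9 kg beats 885.

885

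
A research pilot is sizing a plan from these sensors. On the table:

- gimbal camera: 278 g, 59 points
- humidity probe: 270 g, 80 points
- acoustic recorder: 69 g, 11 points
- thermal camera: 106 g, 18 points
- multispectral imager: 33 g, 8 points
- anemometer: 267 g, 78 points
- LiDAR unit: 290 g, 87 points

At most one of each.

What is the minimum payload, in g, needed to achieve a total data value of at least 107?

429

Minimise g subject to total data value ≥ 107.
thermal camera + multispectral imager + LiDAR unit reaches 113 using 429 g.
Any bundle with less than 429 g falls short of 107.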